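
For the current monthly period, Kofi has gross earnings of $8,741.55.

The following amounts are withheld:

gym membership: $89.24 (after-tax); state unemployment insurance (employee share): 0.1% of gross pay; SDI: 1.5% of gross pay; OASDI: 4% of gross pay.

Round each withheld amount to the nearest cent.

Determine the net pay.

$8,162.79

State unemployment insurance (employee share): $8,741.55 × 0.001 = $8.74
SDI: $8,741.55 × 0.015 = $131.12
OASDI: $8,741.55 × 0.04 = $349.66
Gym membership: $89.24
Total deductions = $8.74 + $131.12 + $349.66 + $89.24 = $578.76
Net pay = $8,741.55 − $578.76 = $8,162.79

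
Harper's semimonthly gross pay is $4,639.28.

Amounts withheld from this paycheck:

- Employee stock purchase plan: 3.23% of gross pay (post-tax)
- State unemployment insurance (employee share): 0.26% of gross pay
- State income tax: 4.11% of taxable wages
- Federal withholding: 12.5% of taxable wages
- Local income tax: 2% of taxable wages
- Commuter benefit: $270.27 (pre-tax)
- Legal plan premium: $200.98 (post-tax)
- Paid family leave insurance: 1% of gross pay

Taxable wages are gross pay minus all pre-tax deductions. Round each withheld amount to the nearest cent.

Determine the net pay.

Commuter benefit: $270.27
Taxable wages = $4,639.28 − $270.27 = $4,369.01
State income tax: $4,369.01 × 0.0411 = $179.57
Federal withholding: $4,369.01 × 0.125 = $546.13
Local income tax: $4,369.01 × 0.02 = $87.38
State unemployment insurance (employee share): $4,639.28 × 0.0026 = $12.06
Paid family leave insurance: $4,639.28 × 0.01 = $46.39
Legal plan premium: $200.98
Employee stock purchase plan: $4,639.28 × 0.0323 = $149.85
Total deductions = $270.27 + $179.57 + $546.13 + $87.38 + $12.06 + $46.39 + $200.98 + $149.85 = $1,492.63
Net pay = $4,639.28 − $1,492.63 = $3,146.65

$3,146.65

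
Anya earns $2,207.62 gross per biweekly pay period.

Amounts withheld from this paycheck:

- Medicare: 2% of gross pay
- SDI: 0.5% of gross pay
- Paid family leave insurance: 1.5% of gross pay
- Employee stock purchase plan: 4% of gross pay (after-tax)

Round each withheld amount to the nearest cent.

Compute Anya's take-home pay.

$2,031.02

SDI: $2,207.62 × 0.005 = $11.04
Paid family leave insurance: $2,207.62 × 0.015 = $33.11
Medicare: $2,207.62 × 0.02 = $44.15
Employee stock purchase plan: $2,207.62 × 0.04 = $88.30
Total deductions = $11.04 + $33.11 + $44.15 + $88.30 = $176.60
Net pay = $2,207.62 − $176.60 = $2,031.02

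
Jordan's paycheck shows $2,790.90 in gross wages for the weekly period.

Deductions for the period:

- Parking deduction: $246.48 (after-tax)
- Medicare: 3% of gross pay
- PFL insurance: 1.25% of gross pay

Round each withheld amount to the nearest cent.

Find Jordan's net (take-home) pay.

$2,425.80

PFL insurance: $2,790.90 × 0.0125 = $34.89
Medicare: $2,790.90 × 0.03 = $83.73
Parking deduction: $246.48
Total deductions = $34.89 + $83.73 + $246.48 = $365.10
Net pay = $2,790.90 − $365.10 = $2,425.80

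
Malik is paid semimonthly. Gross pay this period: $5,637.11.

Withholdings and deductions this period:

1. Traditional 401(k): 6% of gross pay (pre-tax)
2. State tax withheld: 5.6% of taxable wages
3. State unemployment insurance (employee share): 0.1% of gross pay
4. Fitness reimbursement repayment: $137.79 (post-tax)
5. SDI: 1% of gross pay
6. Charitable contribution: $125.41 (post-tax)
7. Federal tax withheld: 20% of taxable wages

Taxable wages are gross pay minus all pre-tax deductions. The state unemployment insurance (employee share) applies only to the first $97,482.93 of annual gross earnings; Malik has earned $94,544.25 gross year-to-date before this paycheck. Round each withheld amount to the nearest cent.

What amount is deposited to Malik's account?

$3,619.85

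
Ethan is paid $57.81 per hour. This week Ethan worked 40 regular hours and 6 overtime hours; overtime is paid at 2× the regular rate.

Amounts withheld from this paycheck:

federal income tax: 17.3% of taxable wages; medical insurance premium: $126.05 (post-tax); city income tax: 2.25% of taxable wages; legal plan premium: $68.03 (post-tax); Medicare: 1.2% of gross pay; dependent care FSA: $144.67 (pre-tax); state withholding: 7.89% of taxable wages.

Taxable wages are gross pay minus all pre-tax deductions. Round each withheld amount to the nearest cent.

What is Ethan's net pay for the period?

Regular pay: 40 × $57.81 = $2312.40
Overtime pay: 6 × $57.81 × 2 = $693.72
Gross pay = $2312.40 + $693.72 = $3006.12
Dependent care FSA: $144.67
Taxable wages = $3006.12 − $144.67 = $2861.45
State withholding: $2861.45 × 0.0789 = $225.77
Federal income tax: $2861.45 × 0.173 = $495.03
City income tax: $2861.45 × 0.0225 = $64.38
Medicare: $3006.12 × 0.012 = $36.07
Legal plan premium: $68.03
Medical insurance premium: $126.05
Total deductions = $144.67 + $225.77 + $495.03 + $64.38 + $36.07 + $68.03 + $126.05 = $1160.00
Net pay = $3006.12 − $1160.00 = $1846.12

$1846.12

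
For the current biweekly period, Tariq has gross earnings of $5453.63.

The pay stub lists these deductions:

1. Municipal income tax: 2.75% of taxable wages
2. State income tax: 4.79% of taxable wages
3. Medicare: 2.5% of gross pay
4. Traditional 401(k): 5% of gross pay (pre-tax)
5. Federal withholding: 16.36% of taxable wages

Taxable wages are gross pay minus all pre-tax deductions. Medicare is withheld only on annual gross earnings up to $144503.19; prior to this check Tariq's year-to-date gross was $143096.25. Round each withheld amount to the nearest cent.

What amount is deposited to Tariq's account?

$3907.53

Traditional 401(k): $5453.63 × 0.05 = $272.68
Taxable wages = $5453.63 − $272.68 = $5180.95
Municipal income tax: $5180.95 × 0.0275 = $142.48
Federal withholding: $5180.95 × 0.1636 = $847.60
State income tax: $5180.95 × 0.0479 = $248.17
Medicare: only $144503.19 − $143096.25 = $1406.94 of this check is subject → $1406.94 × 0.025 = $35.17
Total deductions = $272.68 + $142.48 + $847.60 + $248.17 + $35.17 = $1546.10
Net pay = $5453.63 − $1546.10 = $3907.53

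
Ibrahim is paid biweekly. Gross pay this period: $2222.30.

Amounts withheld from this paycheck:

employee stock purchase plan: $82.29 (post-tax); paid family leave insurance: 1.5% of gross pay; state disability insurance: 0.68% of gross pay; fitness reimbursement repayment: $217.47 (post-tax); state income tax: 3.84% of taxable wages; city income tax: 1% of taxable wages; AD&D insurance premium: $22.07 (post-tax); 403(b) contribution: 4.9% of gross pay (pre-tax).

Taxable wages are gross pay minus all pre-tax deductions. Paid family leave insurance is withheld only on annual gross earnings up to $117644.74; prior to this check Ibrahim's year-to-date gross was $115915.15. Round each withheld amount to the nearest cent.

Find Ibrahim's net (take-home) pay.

403(b) contribution: $2222.30 × 0.049 = $108.89
Taxable wages = $2222.30 − $108.89 = $2113.41
City income tax: $2113.41 × 0.01 = $21.13
State income tax: $2113.41 × 0.0384 = $81.15
State disability insurance: $2222.30 × 0.0068 = $15.11
Paid family leave insurance: only $117644.74 − $115915.15 = $1729.59 of this check is subject → $1729.59 × 0.015 = $25.94
AD&D insurance premium: $22.07
Fitness reimbursement repayment: $217.47
Employee stock purchase plan: $82.29
Total deductions = $108.89 + $21.13 + $81.15 + $15.11 + $25.94 + $22.07 + $217.47 + $82.29 = $574.05
Net pay = $2222.30 − $574.05 = $1648.25

$1648.25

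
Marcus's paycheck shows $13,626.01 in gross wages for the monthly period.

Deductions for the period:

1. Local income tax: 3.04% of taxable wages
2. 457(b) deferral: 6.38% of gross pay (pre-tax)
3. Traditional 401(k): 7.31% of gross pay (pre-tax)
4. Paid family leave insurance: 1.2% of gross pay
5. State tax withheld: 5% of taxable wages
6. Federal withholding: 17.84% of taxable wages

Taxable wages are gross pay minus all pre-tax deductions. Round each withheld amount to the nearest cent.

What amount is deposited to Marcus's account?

457(b) deferral: $13,626.01 × 0.0638 = $869.34
Traditional 401(k): $13,626.01 × 0.0731 = $996.06
Pre-tax total = $869.34 + $996.06 = $1,865.40
Taxable wages = $13,626.01 − $1,865.40 = $11,760.61
Federal withholding: $11,760.61 × 0.1784 = $2,098.09
State tax withheld: $11,760.61 × 0.05 = $588.03
Local income tax: $11,760.61 × 0.0304 = $357.52
Paid family leave insurance: $13,626.01 × 0.012 = $163.51
Total deductions = $869.34 + $996.06 + $2,098.09 + $588.03 + $357.52 + $163.51 = $5,072.55
Net pay = $13,626.01 − $5,072.55 = $8,553.46

$8,553.46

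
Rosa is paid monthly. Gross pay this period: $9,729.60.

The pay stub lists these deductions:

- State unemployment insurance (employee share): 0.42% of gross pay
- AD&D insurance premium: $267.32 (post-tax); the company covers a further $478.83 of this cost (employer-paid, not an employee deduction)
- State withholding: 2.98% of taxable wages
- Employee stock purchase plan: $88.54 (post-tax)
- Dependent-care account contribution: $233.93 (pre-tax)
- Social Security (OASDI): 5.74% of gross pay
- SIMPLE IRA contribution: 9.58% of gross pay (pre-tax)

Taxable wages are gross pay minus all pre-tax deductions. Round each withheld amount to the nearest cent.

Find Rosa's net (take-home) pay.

$7,353.18

SIMPLE IRA contribution: $9,729.60 × 0.0958 = $932.10
Dependent-care account contribution: $233.93
Pre-tax total = $932.10 + $233.93 = $1,166.03
Taxable wages = $9,729.60 − $1,166.03 = $8,563.57
State withholding: $8,563.57 × 0.0298 = $255.19
State unemployment insurance (employee share): $9,729.60 × 0.0042 = $40.86
Social Security (OASDI): $9,729.60 × 0.0574 = $558.48
AD&D insurance premium: $267.32
Employee stock purchase plan: $88.54
(Employer's $478.83 toward AD&D insurance premium is not withheld from the employee.)
Total deductions = $932.10 + $233.93 + $255.19 + $40.86 + $558.48 + $267.32 + $88.54 = $2,376.42
Net pay = $9,729.60 − $2,376.42 = $7,353.18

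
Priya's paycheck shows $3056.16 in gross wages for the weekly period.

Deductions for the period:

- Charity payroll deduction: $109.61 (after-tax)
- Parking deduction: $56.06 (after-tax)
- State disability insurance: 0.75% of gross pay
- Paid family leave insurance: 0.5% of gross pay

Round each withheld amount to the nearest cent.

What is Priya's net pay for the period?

$2852.29

Paid family leave insurance: $3056.16 × 0.005 = $15.28
State disability insurance: $3056.16 × 0.0075 = $22.92
Parking deduction: $56.06
Charity payroll deduction: $109.61
Total deductions = $15.28 + $22.92 + $56.06 + $109.61 = $203.87
Net pay = $3056.16 − $203.87 = $2852.29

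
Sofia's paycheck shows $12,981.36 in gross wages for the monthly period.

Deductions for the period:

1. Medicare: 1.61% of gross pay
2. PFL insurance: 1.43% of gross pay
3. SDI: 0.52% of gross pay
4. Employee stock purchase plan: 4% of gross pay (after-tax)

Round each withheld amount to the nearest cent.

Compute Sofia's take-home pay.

SDI: $12,981.36 × 0.0052 = $67.50
Medicare: $12,981.36 × 0.0161 = $209.00
PFL insurance: $12,981.36 × 0.0143 = $185.63
Employee stock purchase plan: $12,981.36 × 0.04 = $519.25
Total deductions = $67.50 + $209.00 + $185.63 + $519.25 = $981.38
Net pay = $12,981.36 − $981.38 = $11,999.98

$11,999.98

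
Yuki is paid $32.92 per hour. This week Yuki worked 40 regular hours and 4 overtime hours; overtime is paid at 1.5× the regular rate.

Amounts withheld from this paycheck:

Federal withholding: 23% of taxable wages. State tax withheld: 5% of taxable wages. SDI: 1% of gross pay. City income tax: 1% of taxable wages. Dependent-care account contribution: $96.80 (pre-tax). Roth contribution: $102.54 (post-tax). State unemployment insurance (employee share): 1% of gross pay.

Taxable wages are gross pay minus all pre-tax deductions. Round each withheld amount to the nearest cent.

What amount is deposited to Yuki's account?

$873.61

Regular pay: 40 × $32.92 = $1,316.80
Overtime pay: 4 × $32.92 × 1.5 = $197.52
Gross pay = $1,316.80 + $197.52 = $1,514.32
Dependent-care account contribution: $96.80
Taxable wages = $1,514.32 − $96.80 = $1,417.52
State tax withheld: $1,417.52 × 0.05 = $70.88
City income tax: $1,417.52 × 0.01 = $14.18
Federal withholding: $1,417.52 × 0.23 = $326.03
SDI: $1,514.32 × 0.01 = $15.14
State unemployment insurance (employee share): $1,514.32 × 0.01 = $15.14
Roth contribution: $102.54
Total deductions = $96.80 + $70.88 + $14.18 + $326.03 + $15.14 + $15.14 + $102.54 = $640.71
Net pay = $1,514.32 − $640.71 = $873.61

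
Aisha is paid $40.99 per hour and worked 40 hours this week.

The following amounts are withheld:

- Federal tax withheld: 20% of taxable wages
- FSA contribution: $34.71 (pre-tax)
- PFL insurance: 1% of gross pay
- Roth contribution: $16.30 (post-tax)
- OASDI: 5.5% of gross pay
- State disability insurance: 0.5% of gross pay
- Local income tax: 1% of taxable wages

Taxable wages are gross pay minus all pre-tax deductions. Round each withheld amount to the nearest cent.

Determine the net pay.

$1,136.78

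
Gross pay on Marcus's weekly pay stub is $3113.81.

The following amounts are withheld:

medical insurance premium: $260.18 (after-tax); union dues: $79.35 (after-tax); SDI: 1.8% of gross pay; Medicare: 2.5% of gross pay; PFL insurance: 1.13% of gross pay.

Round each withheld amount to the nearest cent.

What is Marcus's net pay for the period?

$2605.19

SDI: $3113.81 × 0.018 = $56.05
Medicare: $3113.81 × 0.025 = $77.85
PFL insurance: $3113.81 × 0.0113 = $35.19
Union dues: $79.35
Medical insurance premium: $260.18
Total deductions = $56.05 + $77.85 + $35.19 + $79.35 + $260.18 = $508.62
Net pay = $3113.81 − $508.62 = $2605.19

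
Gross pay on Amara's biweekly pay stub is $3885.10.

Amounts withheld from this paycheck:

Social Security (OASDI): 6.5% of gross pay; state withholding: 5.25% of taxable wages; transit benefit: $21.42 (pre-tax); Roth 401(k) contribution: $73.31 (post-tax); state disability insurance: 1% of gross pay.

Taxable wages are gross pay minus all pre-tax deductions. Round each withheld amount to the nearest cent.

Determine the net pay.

Transit benefit: $21.42
Taxable wages = $3885.10 − $21.42 = $3863.68
State withholding: $3863.68 × 0.0525 = $202.84
State disability insurance: $3885.10 × 0.01 = $38.85
Social Security (OASDI): $3885.10 × 0.065 = $252.53
Roth 401(k) contribution: $73.31
Total deductions = $21.42 + $202.84 + $38.85 + $252.53 + $73.31 = $588.95
Net pay = $3885.10 − $588.95 = $3296.15

$3296.15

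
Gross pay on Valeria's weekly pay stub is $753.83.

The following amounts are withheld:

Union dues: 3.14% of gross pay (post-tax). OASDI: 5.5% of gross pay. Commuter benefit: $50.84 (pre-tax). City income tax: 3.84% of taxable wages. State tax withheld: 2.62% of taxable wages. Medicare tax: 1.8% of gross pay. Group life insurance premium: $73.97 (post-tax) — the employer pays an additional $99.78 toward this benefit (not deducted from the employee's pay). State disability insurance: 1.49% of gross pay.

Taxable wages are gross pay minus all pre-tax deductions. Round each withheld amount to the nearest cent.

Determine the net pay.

$493.68

Commuter benefit: $50.84
Taxable wages = $753.83 − $50.84 = $702.99
City income tax: $702.99 × 0.0384 = $26.99
State tax withheld: $702.99 × 0.0262 = $18.42
OASDI: $753.83 × 0.055 = $41.46
Medicare tax: $753.83 × 0.018 = $13.57
State disability insurance: $753.83 × 0.0149 = $11.23
Union dues: $753.83 × 0.0314 = $23.67
Group life insurance premium: $73.97
(Employer's $99.78 toward group life insurance premium is not withheld from the employee.)
Total deductions = $50.84 + $26.99 + $18.42 + $41.46 + $13.57 + $11.23 + $23.67 + $73.97 = $260.15
Net pay = $753.83 − $260.15 = $493.68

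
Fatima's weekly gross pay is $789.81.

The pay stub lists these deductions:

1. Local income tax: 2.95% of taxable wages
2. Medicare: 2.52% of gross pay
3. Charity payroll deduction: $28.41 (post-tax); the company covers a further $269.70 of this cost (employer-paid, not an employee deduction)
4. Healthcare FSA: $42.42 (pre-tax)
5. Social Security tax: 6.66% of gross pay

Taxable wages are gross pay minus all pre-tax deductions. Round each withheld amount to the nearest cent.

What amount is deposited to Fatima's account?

Healthcare FSA: $42.42
Taxable wages = $789.81 − $42.42 = $747.39
Local income tax: $747.39 × 0.0295 = $22.05
Social Security tax: $789.81 × 0.0666 = $52.60
Medicare: $789.81 × 0.0252 = $19.90
Charity payroll deduction: $28.41
(Employer's $269.70 toward charity payroll deduction is not withheld from the employee.)
Total deductions = $42.42 + $22.05 + $52.60 + $19.90 + $28.41 = $165.38
Net pay = $789.81 − $165.38 = $624.43

$624.43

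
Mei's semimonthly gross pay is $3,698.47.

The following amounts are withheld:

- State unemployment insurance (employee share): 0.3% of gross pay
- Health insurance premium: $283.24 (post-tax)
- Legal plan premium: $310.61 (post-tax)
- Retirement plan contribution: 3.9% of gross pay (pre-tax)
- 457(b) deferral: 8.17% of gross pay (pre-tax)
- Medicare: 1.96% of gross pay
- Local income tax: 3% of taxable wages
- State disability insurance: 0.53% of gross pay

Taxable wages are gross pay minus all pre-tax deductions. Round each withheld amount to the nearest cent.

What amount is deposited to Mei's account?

$2,457.47

Retirement plan contribution: $3,698.47 × 0.039 = $144.24
457(b) deferral: $3,698.47 × 0.0817 = $302.16
Pre-tax total = $144.24 + $302.16 = $446.40
Taxable wages = $3,698.47 − $446.40 = $3,252.07
Local income tax: $3,252.07 × 0.03 = $97.56
State unemployment insurance (employee share): $3,698.47 × 0.003 = $11.10
Medicare: $3,698.47 × 0.0196 = $72.49
State disability insurance: $3,698.47 × 0.0053 = $19.60
Legal plan premium: $310.61
Health insurance premium: $283.24
Total deductions = $144.24 + $302.16 + $97.56 + $11.10 + $72.49 + $19.60 + $310.61 + $283.24 = $1,241.00
Net pay = $3,698.47 − $1,241.00 = $2,457.47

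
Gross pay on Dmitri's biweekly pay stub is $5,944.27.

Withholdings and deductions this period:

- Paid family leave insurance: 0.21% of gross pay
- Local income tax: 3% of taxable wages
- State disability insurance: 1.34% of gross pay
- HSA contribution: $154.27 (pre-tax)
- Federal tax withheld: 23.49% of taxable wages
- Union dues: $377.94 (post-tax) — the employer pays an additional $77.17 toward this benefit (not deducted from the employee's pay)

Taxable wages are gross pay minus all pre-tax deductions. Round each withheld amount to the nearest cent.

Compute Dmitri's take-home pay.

HSA contribution: $154.27
Taxable wages = $5,944.27 − $154.27 = $5,790.00
Federal tax withheld: $5,790.00 × 0.2349 = $1,360.07
Local income tax: $5,790.00 × 0.03 = $173.70
Paid family leave insurance: $5,944.27 × 0.0021 = $12.48
State disability insurance: $5,944.27 × 0.0134 = $79.65
Union dues: $377.94
(Employer's $77.17 toward union dues is not withheld from the employee.)
Total deductions = $154.27 + $1,360.07 + $173.70 + $12.48 + $79.65 + $377.94 = $2,158.11
Net pay = $5,944.27 − $2,158.11 = $3,786.16

$3,786.16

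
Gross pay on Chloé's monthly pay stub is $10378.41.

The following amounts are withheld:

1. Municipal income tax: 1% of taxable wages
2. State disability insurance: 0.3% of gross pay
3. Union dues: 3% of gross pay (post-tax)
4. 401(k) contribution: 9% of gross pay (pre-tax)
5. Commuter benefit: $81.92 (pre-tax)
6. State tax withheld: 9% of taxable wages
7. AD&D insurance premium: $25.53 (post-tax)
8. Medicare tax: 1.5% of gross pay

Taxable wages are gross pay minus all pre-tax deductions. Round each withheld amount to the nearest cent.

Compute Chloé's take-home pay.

$7902.49

401(k) contribution: $10378.41 × 0.09 = $934.06
Commuter benefit: $81.92
Pre-tax total = $934.06 + $81.92 = $1015.98
Taxable wages = $10378.41 − $1015.98 = $9362.43
Municipal income tax: $9362.43 × 0.01 = $93.62
State tax withheld: $9362.43 × 0.09 = $842.62
Medicare tax: $10378.41 × 0.015 = $155.68
State disability insurance: $10378.41 × 0.003 = $31.14
AD&D insurance premium: $25.53
Union dues: $10378.41 × 0.03 = $311.35
Total deductions = $934.06 + $81.92 + $93.62 + $842.62 + $155.68 + $31.14 + $25.53 + $311.35 = $2475.92
Net pay = $10378.41 − $2475.92 = $7902.49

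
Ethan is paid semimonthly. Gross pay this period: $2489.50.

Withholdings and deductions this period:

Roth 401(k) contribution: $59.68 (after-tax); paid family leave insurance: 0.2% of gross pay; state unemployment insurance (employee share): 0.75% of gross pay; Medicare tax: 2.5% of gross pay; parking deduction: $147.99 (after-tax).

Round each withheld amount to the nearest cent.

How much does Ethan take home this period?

$2195.94

Paid family leave insurance: $2489.50 × 0.002 = $4.98
Medicare tax: $2489.50 × 0.025 = $62.24
State unemployment insurance (employee share): $2489.50 × 0.0075 = $18.67
Roth 401(k) contribution: $59.68
Parking deduction: $147.99
Total deductions = $4.98 + $62.24 + $18.67 + $59.68 + $147.99 = $293.56
Net pay = $2489.50 − $293.56 = $2195.94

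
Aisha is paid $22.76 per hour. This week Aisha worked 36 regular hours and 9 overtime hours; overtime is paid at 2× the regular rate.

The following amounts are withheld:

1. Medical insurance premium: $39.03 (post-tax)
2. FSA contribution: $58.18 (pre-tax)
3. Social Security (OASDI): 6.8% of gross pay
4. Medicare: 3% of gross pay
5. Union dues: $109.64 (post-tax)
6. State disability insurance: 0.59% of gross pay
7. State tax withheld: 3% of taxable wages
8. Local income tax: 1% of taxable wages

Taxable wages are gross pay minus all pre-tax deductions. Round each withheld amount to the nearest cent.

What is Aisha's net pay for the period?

Regular pay: 36 × $22.76 = $819.36
Overtime pay: 9 × $22.76 × 2 = $409.68
Gross pay = $819.36 + $409.68 = $1229.04
FSA contribution: $58.18
Taxable wages = $1229.04 − $58.18 = $1170.86
Local income tax: $1170.86 × 0.01 = $11.71
State tax withheld: $1170.86 × 0.03 = $35.13
Social Security (OASDI): $1229.04 × 0.068 = $83.57
State disability insurance: $1229.04 × 0.0059 = $7.25
Medicare: $1229.04 × 0.03 = $36.87
Medical insurance premium: $39.03
Union dues: $109.64
Total deductions = $58.18 + $11.71 + $35.13 + $83.57 + $7.25 + $36.87 + $39.03 + $109.64 = $381.38
Net pay = $1229.04 − $381.38 = $847.66

$847.66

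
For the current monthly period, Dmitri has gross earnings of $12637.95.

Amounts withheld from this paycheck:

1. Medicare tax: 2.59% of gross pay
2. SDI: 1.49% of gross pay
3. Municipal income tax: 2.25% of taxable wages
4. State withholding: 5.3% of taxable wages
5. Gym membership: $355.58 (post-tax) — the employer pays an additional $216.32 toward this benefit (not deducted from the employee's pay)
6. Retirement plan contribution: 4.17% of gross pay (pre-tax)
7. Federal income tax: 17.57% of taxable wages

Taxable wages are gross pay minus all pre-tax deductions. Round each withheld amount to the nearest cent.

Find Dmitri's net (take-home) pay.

Retirement plan contribution: $12637.95 × 0.0417 = $527.00
Taxable wages = $12637.95 − $527.00 = $12110.95
Federal income tax: $12110.95 × 0.1757 = $2127.89
Municipal income tax: $12110.95 × 0.0225 = $272.50
State withholding: $12110.95 × 0.053 = $641.88
SDI: $12637.95 × 0.0149 = $188.31
Medicare tax: $12637.95 × 0.0259 = $327.32
Gym membership: $355.58
(Employer's $216.32 toward gym membership is not withheld from the employee.)
Total deductions = $527.00 + $2127.89 + $272.50 + $641.88 + $188.31 + $327.32 + $355.58 = $4440.48
Net pay = $12637.95 − $4440.48 = $8197.47

$8197.47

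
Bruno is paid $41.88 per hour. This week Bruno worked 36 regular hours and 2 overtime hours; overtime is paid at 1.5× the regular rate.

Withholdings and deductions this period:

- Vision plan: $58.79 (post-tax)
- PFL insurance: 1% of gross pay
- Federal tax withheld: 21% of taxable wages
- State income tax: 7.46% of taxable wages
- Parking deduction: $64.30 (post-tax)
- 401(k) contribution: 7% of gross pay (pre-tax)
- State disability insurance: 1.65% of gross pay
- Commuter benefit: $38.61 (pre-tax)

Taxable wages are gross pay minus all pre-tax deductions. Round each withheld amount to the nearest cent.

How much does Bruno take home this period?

$892.69

Regular pay: 36 × $41.88 = $1,507.68
Overtime pay: 2 × $41.88 × 1.5 = $125.64
Gross pay = $1,507.68 + $125.64 = $1,633.32
401(k) contribution: $1,633.32 × 0.07 = $114.33
Commuter benefit: $38.61
Pre-tax total = $114.33 + $38.61 = $152.94
Taxable wages = $1,633.32 − $152.94 = $1,480.38
State income tax: $1,480.38 × 0.0746 = $110.44
Federal tax withheld: $1,480.38 × 0.21 = $310.88
PFL insurance: $1,633.32 × 0.01 = $16.33
State disability insurance: $1,633.32 × 0.0165 = $26.95
Parking deduction: $64.30
Vision plan: $58.79
Total deductions = $114.33 + $38.61 + $110.44 + $310.88 + $16.33 + $26.95 + $64.30 + $58.79 = $740.63
Net pay = $1,633.32 − $740.63 = $892.69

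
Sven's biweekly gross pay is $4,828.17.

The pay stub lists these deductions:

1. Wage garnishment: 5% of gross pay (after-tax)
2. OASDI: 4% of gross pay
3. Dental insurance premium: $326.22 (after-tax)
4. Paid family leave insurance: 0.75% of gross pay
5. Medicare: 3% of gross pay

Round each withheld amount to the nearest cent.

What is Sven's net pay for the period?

Medicare: $4,828.17 × 0.03 = $144.85
OASDI: $4,828.17 × 0.04 = $193.13
Paid family leave insurance: $4,828.17 × 0.0075 = $36.21
Wage garnishment: $4,828.17 × 0.05 = $241.41
Dental insurance premium: $326.22
Total deductions = $144.85 + $193.13 + $36.21 + $241.41 + $326.22 = $941.82
Net pay = $4,828.17 − $941.82 = $3,886.35

$3,886.35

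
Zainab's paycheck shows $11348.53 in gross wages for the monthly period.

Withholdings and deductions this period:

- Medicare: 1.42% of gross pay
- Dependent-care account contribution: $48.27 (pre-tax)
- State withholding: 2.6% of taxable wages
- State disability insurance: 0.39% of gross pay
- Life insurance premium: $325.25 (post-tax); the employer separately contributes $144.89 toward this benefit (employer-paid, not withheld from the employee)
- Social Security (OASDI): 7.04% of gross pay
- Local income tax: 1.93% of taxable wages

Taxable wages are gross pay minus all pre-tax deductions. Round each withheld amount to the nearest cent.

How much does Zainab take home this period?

$9458.75

Dependent-care account contribution: $48.27
Taxable wages = $11348.53 − $48.27 = $11300.26
State withholding: $11300.26 × 0.026 = $293.81
Local income tax: $11300.26 × 0.0193 = $218.10
Medicare: $11348.53 × 0.0142 = $161.15
Social Security (OASDI): $11348.53 × 0.0704 = $798.94
State disability insurance: $11348.53 × 0.0039 = $44.26
Life insurance premium: $325.25
(Employer's $144.89 toward life insurance premium is not withheld from the employee.)
Total deductions = $48.27 + $293.81 + $218.10 + $161.15 + $798.94 + $44.26 + $325.25 = $1889.78
Net pay = $11348.53 − $1889.78 = $9458.75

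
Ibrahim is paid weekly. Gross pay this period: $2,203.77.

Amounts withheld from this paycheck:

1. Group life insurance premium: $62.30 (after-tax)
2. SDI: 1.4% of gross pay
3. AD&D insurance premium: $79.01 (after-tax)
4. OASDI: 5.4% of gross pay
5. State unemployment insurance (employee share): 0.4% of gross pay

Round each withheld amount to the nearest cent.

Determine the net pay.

SDI: $2,203.77 × 0.014 = $30.85
State unemployment insurance (employee share): $2,203.77 × 0.004 = $8.82
OASDI: $2,203.77 × 0.054 = $119.00
Group life insurance premium: $62.30
AD&D insurance premium: $79.01
Total deductions = $30.85 + $8.82 + $119.00 + $62.30 + $79.01 = $299.98
Net pay = $2,203.77 − $299.98 = $1,903.79

$1,903.79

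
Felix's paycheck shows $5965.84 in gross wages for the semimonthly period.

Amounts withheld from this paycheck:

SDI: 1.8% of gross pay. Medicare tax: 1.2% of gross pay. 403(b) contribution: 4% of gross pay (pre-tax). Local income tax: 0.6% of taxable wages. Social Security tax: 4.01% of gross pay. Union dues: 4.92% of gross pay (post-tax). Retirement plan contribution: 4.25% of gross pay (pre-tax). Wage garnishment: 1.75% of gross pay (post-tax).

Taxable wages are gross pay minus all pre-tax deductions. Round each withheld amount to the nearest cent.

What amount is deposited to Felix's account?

$4624.69

Retirement plan contribution: $5965.84 × 0.0425 = $253.55
403(b) contribution: $5965.84 × 0.04 = $238.63
Pre-tax total = $253.55 + $238.63 = $492.18
Taxable wages = $5965.84 − $492.18 = $5473.66
Local income tax: $5473.66 × 0.006 = $32.84
Medicare tax: $5965.84 × 0.012 = $71.59
SDI: $5965.84 × 0.018 = $107.39
Social Security tax: $5965.84 × 0.0401 = $239.23
Union dues: $5965.84 × 0.0492 = $293.52
Wage garnishment: $5965.84 × 0.0175 = $104.40
Total deductions = $253.55 + $238.63 + $32.84 + $71.59 + $107.39 + $239.23 + $293.52 + $104.40 = $1341.15
Net pay = $5965.84 − $1341.15 = $4624.69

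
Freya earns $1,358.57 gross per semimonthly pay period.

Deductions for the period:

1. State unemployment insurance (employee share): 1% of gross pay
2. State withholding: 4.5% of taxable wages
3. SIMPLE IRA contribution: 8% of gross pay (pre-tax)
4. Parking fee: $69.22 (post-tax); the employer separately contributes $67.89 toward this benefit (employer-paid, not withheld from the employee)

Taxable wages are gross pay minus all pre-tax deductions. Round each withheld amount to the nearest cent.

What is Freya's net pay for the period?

$1,110.83

SIMPLE IRA contribution: $1,358.57 × 0.08 = $108.69
Taxable wages = $1,358.57 − $108.69 = $1,249.88
State withholding: $1,249.88 × 0.045 = $56.24
State unemployment insurance (employee share): $1,358.57 × 0.01 = $13.59
Parking fee: $69.22
(Employer's $67.89 toward parking fee is not withheld from the employee.)
Total deductions = $108.69 + $56.24 + $13.59 + $69.22 = $247.74
Net pay = $1,358.57 − $247.74 = $1,110.83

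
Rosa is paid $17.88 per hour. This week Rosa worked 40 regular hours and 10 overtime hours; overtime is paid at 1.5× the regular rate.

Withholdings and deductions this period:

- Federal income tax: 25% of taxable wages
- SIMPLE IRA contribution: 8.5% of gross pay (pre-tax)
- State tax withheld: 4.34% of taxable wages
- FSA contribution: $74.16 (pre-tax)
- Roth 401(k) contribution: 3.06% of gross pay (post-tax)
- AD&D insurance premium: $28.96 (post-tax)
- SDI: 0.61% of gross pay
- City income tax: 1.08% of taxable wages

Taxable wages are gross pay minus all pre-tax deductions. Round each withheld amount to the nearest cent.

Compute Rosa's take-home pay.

$509.44

Regular pay: 40 × $17.88 = $715.20
Overtime pay: 10 × $17.88 × 1.5 = $268.20
Gross pay = $715.20 + $268.20 = $983.40
FSA contribution: $74.16
SIMPLE IRA contribution: $983.40 × 0.085 = $83.59
Pre-tax total = $74.16 + $83.59 = $157.75
Taxable wages = $983.40 − $157.75 = $825.65
State tax withheld: $825.65 × 0.0434 = $35.83
City income tax: $825.65 × 0.0108 = $8.92
Federal income tax: $825.65 × 0.25 = $206.41
SDI: $983.40 × 0.0061 = $6.00
AD&D insurance premium: $28.96
Roth 401(k) contribution: $983.40 × 0.0306 = $30.09
Total deductions = $74.16 + $83.59 + $35.83 + $8.92 + $206.41 + $6.00 + $28.96 + $30.09 = $473.96
Net pay = $983.40 − $473.96 = $509.44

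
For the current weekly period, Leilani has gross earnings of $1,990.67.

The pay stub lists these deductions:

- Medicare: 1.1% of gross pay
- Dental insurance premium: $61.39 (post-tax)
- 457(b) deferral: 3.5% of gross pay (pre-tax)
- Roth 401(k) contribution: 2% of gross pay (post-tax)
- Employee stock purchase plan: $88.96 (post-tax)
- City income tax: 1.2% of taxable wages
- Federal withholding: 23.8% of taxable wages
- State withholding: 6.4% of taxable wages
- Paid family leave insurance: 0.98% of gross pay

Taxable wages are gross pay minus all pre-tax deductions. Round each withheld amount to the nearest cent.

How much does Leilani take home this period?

457(b) deferral: $1,990.67 × 0.035 = $69.67
Taxable wages = $1,990.67 − $69.67 = $1,921.00
City income tax: $1,921.00 × 0.012 = $23.05
Federal withholding: $1,921.00 × 0.238 = $457.20
State withholding: $1,921.00 × 0.064 = $122.94
Medicare: $1,990.67 × 0.011 = $21.90
Paid family leave insurance: $1,990.67 × 0.0098 = $19.51
Dental insurance premium: $61.39
Employee stock purchase plan: $88.96
Roth 401(k) contribution: $1,990.67 × 0.02 = $39.81
Total deductions = $69.67 + $23.05 + $457.20 + $122.94 + $21.90 + $19.51 + $61.39 + $88.96 + $39.81 = $904.43
Net pay = $1,990.67 − $904.43 = $1,086.24

$1,086.24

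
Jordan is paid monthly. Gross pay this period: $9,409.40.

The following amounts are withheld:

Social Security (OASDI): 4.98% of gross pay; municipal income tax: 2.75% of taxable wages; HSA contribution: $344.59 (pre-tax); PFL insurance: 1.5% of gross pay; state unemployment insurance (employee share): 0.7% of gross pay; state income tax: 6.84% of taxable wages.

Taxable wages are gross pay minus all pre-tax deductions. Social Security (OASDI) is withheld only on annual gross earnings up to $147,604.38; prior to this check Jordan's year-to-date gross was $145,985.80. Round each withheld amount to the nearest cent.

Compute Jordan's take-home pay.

HSA contribution: $344.59
Taxable wages = $9,409.40 − $344.59 = $9,064.81
State income tax: $9,064.81 × 0.0684 = $620.03
Municipal income tax: $9,064.81 × 0.0275 = $249.28
Social Security (OASDI): only $147,604.38 − $145,985.80 = $1,618.58 of this check is subject → $1,618.58 × 0.0498 = $80.61
PFL insurance: $9,409.40 × 0.015 = $141.14
State unemployment insurance (employee share): $9,409.40 × 0.007 = $65.87
Total deductions = $344.59 + $620.03 + $249.28 + $80.61 + $141.14 + $65.87 = $1,501.52
Net pay = $9,409.40 − $1,501.52 = $7,907.88

$7,907.88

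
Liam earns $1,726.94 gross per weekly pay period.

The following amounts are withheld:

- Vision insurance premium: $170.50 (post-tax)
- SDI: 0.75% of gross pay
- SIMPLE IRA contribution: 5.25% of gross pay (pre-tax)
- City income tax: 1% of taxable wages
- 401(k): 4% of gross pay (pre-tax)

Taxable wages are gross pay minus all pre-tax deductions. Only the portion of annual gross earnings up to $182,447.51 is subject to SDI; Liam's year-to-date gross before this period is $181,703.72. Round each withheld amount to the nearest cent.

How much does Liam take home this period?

401(k): $1,726.94 × 0.04 = $69.08
SIMPLE IRA contribution: $1,726.94 × 0.0525 = $90.66
Pre-tax total = $69.08 + $90.66 = $159.74
Taxable wages = $1,726.94 − $159.74 = $1,567.20
City income tax: $1,567.20 × 0.01 = $15.67
SDI: only $182,447.51 − $181,703.72 = $743.79 of this check is subject → $743.79 × 0.0075 = $5.58
Vision insurance premium: $170.50
Total deductions = $69.08 + $90.66 + $15.67 + $5.58 + $170.50 = $351.49
Net pay = $1,726.94 − $351.49 = $1,375.45

$1,375.45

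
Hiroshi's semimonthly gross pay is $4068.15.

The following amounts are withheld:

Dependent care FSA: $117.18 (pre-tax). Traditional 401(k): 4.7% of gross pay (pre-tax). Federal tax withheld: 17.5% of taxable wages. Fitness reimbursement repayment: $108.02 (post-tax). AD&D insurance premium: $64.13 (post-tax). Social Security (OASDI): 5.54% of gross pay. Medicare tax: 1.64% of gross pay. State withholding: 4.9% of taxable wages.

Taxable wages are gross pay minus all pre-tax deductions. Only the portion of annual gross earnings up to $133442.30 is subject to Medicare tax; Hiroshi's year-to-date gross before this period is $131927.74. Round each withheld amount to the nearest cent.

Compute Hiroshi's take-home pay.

$2495.21

Traditional 401(k): $4068.15 × 0.047 = $191.20
Dependent care FSA: $117.18
Pre-tax total = $191.20 + $117.18 = $308.38
Taxable wages = $4068.15 − $308.38 = $3759.77
State withholding: $3759.77 × 0.049 = $184.23
Federal tax withheld: $3759.77 × 0.175 = $657.96
Social Security (OASDI): $4068.15 × 0.0554 = $225.38
Medicare tax: only $133442.30 − $131927.74 = $1514.56 of this check is subject → $1514.56 × 0.0164 = $24.84
AD&D insurance premium: $64.13
Fitness reimbursement repayment: $108.02
Total deductions = $191.20 + $117.18 + $184.23 + $657.96 + $225.38 + $24.84 + $64.13 + $108.02 = $1572.94
Net pay = $4068.15 − $1572.94 = $2495.21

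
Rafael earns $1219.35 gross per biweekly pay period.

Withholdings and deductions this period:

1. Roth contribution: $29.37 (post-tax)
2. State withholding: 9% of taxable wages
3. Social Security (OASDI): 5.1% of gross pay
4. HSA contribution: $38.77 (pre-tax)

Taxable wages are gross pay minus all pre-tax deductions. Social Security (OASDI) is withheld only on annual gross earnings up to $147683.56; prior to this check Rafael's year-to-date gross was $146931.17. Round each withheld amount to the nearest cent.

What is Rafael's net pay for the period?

$1006.59

HSA contribution: $38.77
Taxable wages = $1219.35 − $38.77 = $1180.58
State withholding: $1180.58 × 0.09 = $106.25
Social Security (OASDI): only $147683.56 − $146931.17 = $752.39 of this check is subject → $752.39 × 0.051 = $38.37
Roth contribution: $29.37
Total deductions = $38.77 + $106.25 + $38.37 + $29.37 = $212.76
Net pay = $1219.35 − $212.76 = $1006.59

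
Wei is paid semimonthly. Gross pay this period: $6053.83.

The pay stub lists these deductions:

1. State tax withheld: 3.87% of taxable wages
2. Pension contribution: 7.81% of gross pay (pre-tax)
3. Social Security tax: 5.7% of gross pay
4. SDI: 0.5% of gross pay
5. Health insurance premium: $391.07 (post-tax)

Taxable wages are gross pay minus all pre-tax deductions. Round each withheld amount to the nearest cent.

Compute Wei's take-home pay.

$4598.63

Pension contribution: $6053.83 × 0.0781 = $472.80
Taxable wages = $6053.83 − $472.80 = $5581.03
State tax withheld: $5581.03 × 0.0387 = $215.99
Social Security tax: $6053.83 × 0.057 = $345.07
SDI: $6053.83 × 0.005 = $30.27
Health insurance premium: $391.07
Total deductions = $472.80 + $215.99 + $345.07 + $30.27 + $391.07 = $1455.20
Net pay = $6053.83 − $1455.20 = $4598.63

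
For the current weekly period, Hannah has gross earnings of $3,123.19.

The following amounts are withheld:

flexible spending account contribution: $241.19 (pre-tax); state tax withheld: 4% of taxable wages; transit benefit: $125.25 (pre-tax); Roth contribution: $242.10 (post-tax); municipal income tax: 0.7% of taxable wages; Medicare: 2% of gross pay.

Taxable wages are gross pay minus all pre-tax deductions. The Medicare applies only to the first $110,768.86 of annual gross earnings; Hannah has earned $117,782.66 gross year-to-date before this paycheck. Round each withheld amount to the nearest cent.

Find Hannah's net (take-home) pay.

Flexible spending account contribution: $241.19
Transit benefit: $125.25
Pre-tax total = $241.19 + $125.25 = $366.44
Taxable wages = $3,123.19 − $366.44 = $2,756.75
Municipal income tax: $2,756.75 × 0.007 = $19.30
State tax withheld: $2,756.75 × 0.04 = $110.27
Medicare: annual cap $110,768.86 already reached (YTD $117,782.66), so $0.00
Roth contribution: $242.10
Total deductions = $241.19 + $125.25 + $19.30 + $110.27 + $0.00 + $242.10 = $738.11
Net pay = $3,123.19 − $738.11 = $2,385.08

$2,385.08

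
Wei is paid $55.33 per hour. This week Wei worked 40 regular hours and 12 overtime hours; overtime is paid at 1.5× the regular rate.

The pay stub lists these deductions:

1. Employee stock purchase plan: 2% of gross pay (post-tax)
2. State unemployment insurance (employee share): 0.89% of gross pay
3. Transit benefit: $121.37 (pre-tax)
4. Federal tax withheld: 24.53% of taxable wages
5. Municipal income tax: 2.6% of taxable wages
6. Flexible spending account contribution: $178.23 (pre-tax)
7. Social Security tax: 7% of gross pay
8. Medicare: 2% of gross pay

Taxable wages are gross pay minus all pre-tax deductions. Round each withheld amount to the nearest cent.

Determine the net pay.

Regular pay: 40 × $55.33 = $2,213.20
Overtime pay: 12 × $55.33 × 1.5 = $995.94
Gross pay = $2,213.20 + $995.94 = $3,209.14
Transit benefit: $121.37
Flexible spending account contribution: $178.23
Pre-tax total = $121.37 + $178.23 = $299.60
Taxable wages = $3,209.14 − $299.60 = $2,909.54
Municipal income tax: $2,909.54 × 0.026 = $75.65
Federal tax withheld: $2,909.54 × 0.2453 = $713.71
Social Security tax: $3,209.14 × 0.07 = $224.64
State unemployment insurance (employee share): $3,209.14 × 0.0089 = $28.56
Medicare: $3,209.14 × 0.02 = $64.18
Employee stock purchase plan: $3,209.14 × 0.02 = $64.18
Total deductions = $121.37 + $178.23 + $75.65 + $713.71 + $224.64 + $28.56 + $64.18 + $64.18 = $1,470.52
Net pay = $3,209.14 − $1,470.52 = $1,738.62

$1,738.62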